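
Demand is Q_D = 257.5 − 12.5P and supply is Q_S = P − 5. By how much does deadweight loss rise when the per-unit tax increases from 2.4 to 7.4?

22.69

In inverse form: demand P = 20.6 − 0.08Q, supply P = 5 + Q.
Competitive equilibrium: 20.6 − 0.08Q = 5 + Q → Q* = 14.4444, P* = 19.4444.
For a per-unit tax t: ΔQ = t/1.08, so DWL = ½·t·(t/1.08) = t²/2.16.
At t = 2.4: DWL = 2.667. At t = 7.4: DWL = 25.352.
Increase = 25.352 − 2.667 = 22.69.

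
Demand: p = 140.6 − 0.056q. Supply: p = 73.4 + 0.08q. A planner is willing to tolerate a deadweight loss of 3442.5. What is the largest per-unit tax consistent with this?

Competitive equilibrium: 140.6 − 0.056q = 73.4 + 0.08q → q* = 494.1176, p* = 112.9294.
A tax t gives Δq = t/0.136 and wedge t, so DWL = t²/0.272.
t²/0.272 = 3442.5 → t² = 936.36 → t = 30.6.

30.6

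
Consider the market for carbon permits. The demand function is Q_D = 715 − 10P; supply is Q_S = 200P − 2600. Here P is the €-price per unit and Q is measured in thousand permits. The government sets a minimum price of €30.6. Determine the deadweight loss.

€1152.18 thousand

In inverse form: demand P = 71.5 − 0.1Q, supply P = 13 + 0.005Q.
Competitive equilibrium: 71.5 − 0.1Q = 13 + 0.005Q → Q* = 557.1429, P* = 15.7857.
At the floor P = 30.6, quantity demanded = (71.5 − 30.6)/0.1 = 409.
Sellers' marginal cost at Q' = 409: 13 + 0.005·409 = 15.045.
ΔQ = 557.1429 − 409 = 148.1429; wedge = 30.6 − 15.045 = 15.555.
Welfare loss = ½ × 148.1429 × 15.555 = €1152.18 thousand.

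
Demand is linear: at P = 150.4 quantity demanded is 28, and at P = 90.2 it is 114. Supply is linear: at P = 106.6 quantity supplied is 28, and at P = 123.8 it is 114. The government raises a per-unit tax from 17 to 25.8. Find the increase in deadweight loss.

209.24

Demand slope = (90.2 − 150.4)/(114 − 28) = −0.7, so P = 170 − 0.7Q.
Supply slope = (123.8 − 106.6)/(114 − 28) = 0.2, so P = 101 + 0.2Q.
Competitive equilibrium: 170 − 0.7Q = 101 + 0.2Q → Q* = 76.6667, P* = 116.3333.
For a per-unit tax t: ΔQ = t/0.9, so DWL = ½·t·(t/0.9) = t²/1.8.
At t = 17: DWL = 160.556. At t = 25.8: DWL = 369.8.
Increase = 369.8 − 160.556 = 209.24.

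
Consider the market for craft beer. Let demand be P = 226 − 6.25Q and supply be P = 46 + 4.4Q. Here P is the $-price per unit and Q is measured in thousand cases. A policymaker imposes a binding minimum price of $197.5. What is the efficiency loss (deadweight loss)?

Competitive equilibrium: 226 − 6.25Q = 46 + 4.4Q → Q* = 16.9014, P* = 120.3662.
At the floor P = 197.5, quantity demanded = (226 − 197.5)/6.25 = 4.56.
Sellers' marginal cost at Q' = 4.56: 46 + 4.4·4.56 = 66.064.
ΔQ = 16.9014 − 4.56 = 12.3414; wedge = 197.5 − 66.064 = 131.436.
Welfare loss = ½ × 12.3414 × 131.436 = $811.05 thousand.

$811.05 thousand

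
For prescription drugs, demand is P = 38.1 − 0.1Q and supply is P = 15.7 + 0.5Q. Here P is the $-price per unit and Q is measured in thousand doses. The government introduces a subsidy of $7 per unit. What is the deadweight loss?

$40.83 thousand

Competitive equilibrium: 38.1 − 0.1Q = 15.7 + 0.5Q → Q* = 37.3333, P* = 34.3667.
The subsidy lowers effective supply by 7: P = 8.7 + 0.5Q.
New quantity: 38.1 − 0.1Q = 8.7 + 0.5Q → Q' = 49.
Overproduction ΔQ = 49 − 37.3333 = 11.6667; wedge = subsidy = 7.
DWL = ½ × 11.6667 × 7 = $40.83 thousand.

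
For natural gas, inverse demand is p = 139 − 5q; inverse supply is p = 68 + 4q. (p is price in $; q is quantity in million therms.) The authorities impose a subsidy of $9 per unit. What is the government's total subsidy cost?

$80 million

Competitive equilibrium: 139 − 5q = 68 + 4q → q* = 7.8889, p* = 99.5556.
The subsidy lowers effective supply by 9: p = 59 + 4q.
New quantity: 139 − 5q = 59 + 4q → q' = 8.8889.
Total subsidy cost = 9 × 8.8889 = $80 million.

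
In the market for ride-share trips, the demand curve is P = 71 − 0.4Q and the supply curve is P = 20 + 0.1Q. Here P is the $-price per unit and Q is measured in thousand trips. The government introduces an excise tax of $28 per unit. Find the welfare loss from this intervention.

Competitive equilibrium: 71 − 0.4Q = 20 + 0.1Q → Q* = 102, P* = 30.2.
With the tax, the buyer price exceeds the seller price by 28: (71 − 0.4Q) − (20 + 0.1Q) = 28 → Q' = 46.
ΔQ = 102 − 46 = 56; the wedge equals the tax, 28.
DWL = ½ × 56 × 28 = $784 thousand.

$784 thousand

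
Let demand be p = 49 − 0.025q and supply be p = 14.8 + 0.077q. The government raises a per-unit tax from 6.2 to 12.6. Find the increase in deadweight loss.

589.80

Competitive equilibrium: 49 − 0.025q = 14.8 + 0.077q → q* = 335.2941, p* = 40.6176.
For a per-unit tax t: Δq = t/0.102, so DWL = ½·t·(t/0.102) = t²/0.204.
At t = 6.2: DWL = 188.431. At t = 12.6: DWL = 778.235.
Increase = 778.235 − 188.431 = 589.80.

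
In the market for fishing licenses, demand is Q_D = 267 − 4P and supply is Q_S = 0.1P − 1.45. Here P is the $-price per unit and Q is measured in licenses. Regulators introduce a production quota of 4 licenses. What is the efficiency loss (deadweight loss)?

$6.17

In inverse form: demand P = 66.75 − 0.25Q, supply P = 14.5 + 10Q.
Competitive equilibrium: 66.75 − 0.25Q = 14.5 + 10Q → Q* = 5.0976, P* = 65.4756.
At Q = 4: demand price = 66.75 − 0.25·4 = 65.75; supply price = 14.5 + 10·4 = 54.5.
ΔQ = 5.0976 − 4 = 1.0976; wedge = 65.75 − 54.5 = 11.25.
The triangle = ½ × 1.0976 × 11.25 = $6.17.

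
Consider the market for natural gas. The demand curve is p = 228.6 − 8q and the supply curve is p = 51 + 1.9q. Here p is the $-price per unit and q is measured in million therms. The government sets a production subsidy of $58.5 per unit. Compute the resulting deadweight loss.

$172.84 million

Competitive equilibrium: 228.6 − 8q = 51 + 1.9q → q* = 17.9394, p* = 85.0848.
The subsidy lowers effective supply by 58.5: p = 1.9q − 7.5.
New quantity: 228.6 − 8q = 1.9q − 7.5 → q' = 23.8485.
Overproduction Δq = 23.8485 − 17.9394 = 5.9091; wedge = subsidy = 58.5.
Welfare loss = ½ × 5.9091 × 58.5 = $172.84 million.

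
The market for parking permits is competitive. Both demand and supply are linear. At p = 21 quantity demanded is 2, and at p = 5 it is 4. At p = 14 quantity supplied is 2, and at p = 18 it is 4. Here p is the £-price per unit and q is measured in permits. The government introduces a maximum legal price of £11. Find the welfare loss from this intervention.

£24.20

Demand slope = (5 − 21)/(4 − 2) = −8, so p = 37 − 8q.
Supply slope = (18 − 14)/(4 − 2) = 2, so p = 10 + 2q.
Competitive equilibrium: 37 − 8q = 10 + 2q → q* = 2.7, p* = 15.4.
At the ceiling p = 11, quantity supplied = (11 − 10)/2 = 0.5.
Willingness to pay at q' = 0.5: 37 − 8·0.5 = 33.
Δq = 2.7 − 0.5 = 2.2; wedge = 33 − 11 = 22.
Deadweight loss = ½ × 2.2 × 22 = £24.20.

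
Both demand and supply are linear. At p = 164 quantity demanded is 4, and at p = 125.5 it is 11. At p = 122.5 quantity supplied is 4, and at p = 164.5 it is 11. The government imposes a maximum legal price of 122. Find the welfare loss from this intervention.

78.38

Demand slope = (125.5 − 164)/(11 − 4) = −5.5, so p = 186 − 5.5q.
Supply slope = (164.5 − 122.5)/(11 − 4) = 6, so p = 98.5 + 6q.
Competitive equilibrium: 186 − 5.5q = 98.5 + 6q → q* = 7.6087, p* = 144.1522.
At the ceiling p = 122, quantity supplied = (122 − 98.5)/6 = 3.9167.
Willingness to pay at q' = 3.9167: 186 − 5.5·3.9167 = 164.4582.
Δq = 7.6087 − 3.9167 = 3.692; wedge = 164.4582 − 122 = 42.4582.
Deadweight loss = ½ × 3.692 × 42.4582 = 78.38.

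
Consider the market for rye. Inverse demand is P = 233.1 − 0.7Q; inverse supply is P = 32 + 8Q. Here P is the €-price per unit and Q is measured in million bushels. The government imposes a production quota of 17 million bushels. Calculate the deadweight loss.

€162.66 million

Competitive equilibrium: 233.1 − 0.7Q = 32 + 8Q → Q* = 23.1149, P* = 216.9195.
At Q = 17: demand price = 233.1 − 0.7·17 = 221.2; supply price = 32 + 8·17 = 168.
ΔQ = 23.1149 − 17 = 6.1149; wedge = 221.2 − 168 = 53.2.
Deadweight loss = ½ × 6.1149 × 53.2 = €162.66 million.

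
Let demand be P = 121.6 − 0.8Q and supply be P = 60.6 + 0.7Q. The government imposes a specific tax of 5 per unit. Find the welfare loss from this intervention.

8.33

Competitive equilibrium: 121.6 − 0.8Q = 60.6 + 0.7Q → Q* = 40.6667, P* = 89.0667.
With the tax, the buyer price exceeds the seller price by 5: (121.6 − 0.8Q) − (60.6 + 0.7Q) = 5 → Q' = 37.3333.
ΔQ = 40.6667 − 37.3333 = 3.3334; the wedge equals the tax, 5.
Welfare loss = ½ × 3.3334 × 5 = 8.33.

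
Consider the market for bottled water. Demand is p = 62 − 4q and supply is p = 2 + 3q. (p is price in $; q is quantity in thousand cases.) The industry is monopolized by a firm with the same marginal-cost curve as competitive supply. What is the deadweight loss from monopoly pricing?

$34 thousand

Competitive equilibrium: 62 − 4q = 2 + 3q → q* = 8.5714, p* = 27.7143.
Marginal revenue: MR = 62 − 8q. Set MR = MC: 62 − 8q = 2 + 3q → q_m = 5.4545.
Price p_m = 62 − 4·5.4545 = 40.182; MC(q_m) = 2 + 3·5.4545 = 18.3635.
Competitive q* = 8.5714, so Δq = 3.1169; wedge = 40.182 − 18.3635 = 21.8185.
The triangle = ½ × 3.1169 × 21.8185 = $34 thousand.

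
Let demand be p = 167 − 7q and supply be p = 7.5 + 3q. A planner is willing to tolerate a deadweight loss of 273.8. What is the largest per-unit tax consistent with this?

Competitive equilibrium: 167 − 7q = 7.5 + 3q → q* = 15.95, p* = 55.35.
A tax t gives Δq = t/10 and wedge t, so DWL = t²/20.
t²/20 = 273.8 → t² = 5476 → t = 74.

74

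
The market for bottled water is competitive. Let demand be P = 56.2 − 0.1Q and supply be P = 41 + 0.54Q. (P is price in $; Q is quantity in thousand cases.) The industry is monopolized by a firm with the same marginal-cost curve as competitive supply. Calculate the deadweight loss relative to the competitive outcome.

$3.30 thousand

Competitive equilibrium: 56.2 − 0.1Q = 41 + 0.54Q → Q* = 23.75, P* = 53.825.
Marginal revenue: MR = 56.2 − 0.2Q. Set MR = MC: 56.2 − 0.2Q = 41 + 0.54Q → Q_m = 20.5405.
Price P_m = 56.2 − 0.1·20.5405 = 54.146; MC(Q_m) = 41 + 0.54·20.5405 = 52.0919.
Competitive Q* = 23.75, so ΔQ = 3.2095; wedge = 54.146 − 52.0919 = 2.0541.
Welfare loss = ½ × 3.2095 × 2.0541 = $3.30 thousand.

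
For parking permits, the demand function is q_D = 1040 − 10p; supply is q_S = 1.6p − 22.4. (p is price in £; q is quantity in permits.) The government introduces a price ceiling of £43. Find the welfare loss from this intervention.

In inverse form: demand p = 104 − 0.1q, supply p = 14 + 0.625q.
Competitive equilibrium: 104 − 0.1q = 14 + 0.625q → q* = 124.1379, p* = 91.5862.
At the ceiling p = 43, quantity supplied = (43 − 14)/0.625 = 46.4.
Willingness to pay at q' = 46.4: 104 − 0.1·46.4 = 99.36.
Δq = 124.1379 − 46.4 = 77.7379; wedge = 99.36 − 43 = 56.36.
Welfare loss = ½ × 77.7379 × 56.36 = £2190.65.

£2190.65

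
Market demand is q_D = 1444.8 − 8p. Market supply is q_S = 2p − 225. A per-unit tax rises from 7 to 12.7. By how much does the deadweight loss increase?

89.832

In inverse form: demand p = 180.6 − 0.125q, supply p = 112.5 + 0.5q.
Competitive equilibrium: 180.6 − 0.125q = 112.5 + 0.5q → q* = 108.96, p* = 166.98.
For a per-unit tax t: Δq = t/0.625, so DWL = ½·t·(t/0.625) = t²/1.25.
At t = 7: DWL = 39.2. At t = 12.7: DWL = 129.032.
Increase = 129.032 − 39.2 = 89.832.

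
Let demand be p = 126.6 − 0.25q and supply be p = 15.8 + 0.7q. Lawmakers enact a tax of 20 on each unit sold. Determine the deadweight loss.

210.53

Competitive equilibrium: 126.6 − 0.25q = 15.8 + 0.7q → q* = 116.6316, p* = 97.4421.
With the tax, the buyer price exceeds the seller price by 20: (126.6 − 0.25q) − (15.8 + 0.7q) = 20 → q' = 95.5789.
Δq = 116.6316 − 95.5789 = 21.0527; the wedge equals the tax, 20.
The triangle = ½ × 21.0527 × 20 = 210.53.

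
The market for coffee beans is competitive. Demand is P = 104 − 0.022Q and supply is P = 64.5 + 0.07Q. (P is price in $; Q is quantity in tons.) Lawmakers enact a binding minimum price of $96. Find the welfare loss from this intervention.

$198.63

Competitive equilibrium: 104 − 0.022Q = 64.5 + 0.07Q → Q* = 429.3478, P* = 94.5543.
At the floor P = 96, quantity demanded = (104 − 96)/0.022 = 363.6364.
Sellers' marginal cost at Q' = 363.6364: 64.5 + 0.07·363.6364 = 89.9545.
ΔQ = 429.3478 − 363.6364 = 65.7114; wedge = 96 − 89.9545 = 6.0455.
Welfare loss = ½ × 65.7114 × 6.0455 = $198.63.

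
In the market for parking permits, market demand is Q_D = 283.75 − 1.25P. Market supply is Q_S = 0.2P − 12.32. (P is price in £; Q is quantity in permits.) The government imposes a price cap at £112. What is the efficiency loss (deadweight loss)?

In inverse form: demand P = 227 − 0.8Q, supply P = 61.6 + 5Q.
Competitive equilibrium: 227 − 0.8Q = 61.6 + 5Q → Q* = 28.5172, P* = 204.1862.
At the ceiling P = 112, quantity supplied = (112 − 61.6)/5 = 10.08.
Willingness to pay at Q' = 10.08: 227 − 0.8·10.08 = 218.936.
ΔQ = 28.5172 − 10.08 = 18.4372; wedge = 218.936 − 112 = 106.936.
DWL = ½ × 18.4372 × 106.936 = £985.80.

£985.80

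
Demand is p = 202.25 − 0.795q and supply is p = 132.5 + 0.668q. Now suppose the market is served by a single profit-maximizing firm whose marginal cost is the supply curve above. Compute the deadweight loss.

206.11

Competitive equilibrium: 202.25 − 0.795q = 132.5 + 0.668q → q* = 47.676, p* = 164.3476.
Marginal revenue: MR = 202.25 − 1.59q. Set MR = MC: 202.25 − 1.59q = 132.5 + 0.668q → q_m = 30.8902.
Price p_m = 202.25 − 0.795·30.8902 = 177.6923; MC(q_m) = 132.5 + 0.668·30.8902 = 153.1347.
Competitive q* = 47.676, so Δq = 16.7858; wedge = 177.6923 − 153.1347 = 24.5576.
DWL = ½ × 16.7858 × 24.5576 = 206.11.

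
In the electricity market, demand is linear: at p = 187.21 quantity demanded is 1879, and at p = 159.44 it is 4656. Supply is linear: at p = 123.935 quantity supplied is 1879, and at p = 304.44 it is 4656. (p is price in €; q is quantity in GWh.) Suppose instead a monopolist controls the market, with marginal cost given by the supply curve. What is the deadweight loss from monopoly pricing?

Demand slope = (159.44 − 187.21)/(4656 − 1879) = −0.01, so p = 206 − 0.01q.
Supply slope = (304.44 − 123.935)/(4656 − 1879) = 0.065, so p = 1.8 + 0.065q.
Competitive equilibrium: 206 − 0.01q = 1.8 + 0.065q → q* = 2722.66667, p* = 178.77333.
Marginal revenue: MR = 206 − 0.02q. Set MR = MC: 206 − 0.02q = 1.8 + 0.065q → q_m = 2402.35294.
Price p_m = 206 − 0.01·2402.35294 = 181.97647; MC(q_m) = 1.8 + 0.065·2402.35294 = 157.95294.
Competitive q* = 2722.66667, so Δq = 320.31373; wedge = 181.97647 − 157.95294 = 24.02353.
Deadweight loss = ½ × 320.31373 × 24.02353 = €3847.53.

€3847.53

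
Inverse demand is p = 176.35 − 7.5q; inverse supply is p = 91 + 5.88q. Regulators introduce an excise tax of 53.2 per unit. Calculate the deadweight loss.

105.76

Competitive equilibrium: 176.35 − 7.5q = 91 + 5.88q → q* = 6.3789, p* = 128.5081.
With the tax, the buyer price exceeds the seller price by 53.2: (176.35 − 7.5q) − (91 + 5.88q) = 53.2 → q' = 2.4028.
Δq = 6.3789 − 2.4028 = 3.9761; the wedge equals the tax, 53.2.
The triangle = ½ × 3.9761 × 53.2 = 105.76.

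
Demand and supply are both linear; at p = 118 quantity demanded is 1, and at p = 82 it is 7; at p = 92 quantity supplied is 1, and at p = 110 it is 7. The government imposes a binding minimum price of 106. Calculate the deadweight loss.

Demand slope = (82 − 118)/(7 − 1) = −6, so p = 124 − 6q.
Supply slope = (110 − 92)/(7 − 1) = 3, so p = 89 + 3q.
Competitive equilibrium: 124 − 6q = 89 + 3q → q* = 3.8889, p* = 100.6667.
At the floor p = 106, quantity demanded = (124 − 106)/6 = 3.
Sellers' marginal cost at q' = 3: 89 + 3·3 = 98.
Δq = 3.8889 − 3 = 0.8889; wedge = 106 − 98 = 8.
DWL = ½ × 0.8889 × 8 = 3.56.

3.56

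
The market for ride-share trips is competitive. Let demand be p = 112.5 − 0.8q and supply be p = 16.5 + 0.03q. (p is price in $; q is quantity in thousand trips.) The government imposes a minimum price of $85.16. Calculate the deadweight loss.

Competitive equilibrium: 112.5 − 0.8q = 16.5 + 0.03q → q* = 115.6627, p* = 19.9699.
At the floor p = 85.16, quantity demanded = (112.5 − 85.16)/0.8 = 34.175.
Sellers' marginal cost at q' = 34.175: 16.5 + 0.03·34.175 = 17.5253.
Δq = 115.6627 − 34.175 = 81.4877; wedge = 85.16 − 17.5253 = 67.6347.
The triangle = ½ × 81.4877 × 67.6347 = $2755.70 thousand.

$2755.70 thousand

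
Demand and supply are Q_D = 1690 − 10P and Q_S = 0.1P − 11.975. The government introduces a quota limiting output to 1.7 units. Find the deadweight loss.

50.95

In inverse form: demand P = 169 − 0.1Q, supply P = 119.75 + 10Q.
Competitive equilibrium: 169 − 0.1Q = 119.75 + 10Q → Q* = 4.8762, P* = 168.5124.
At Q = 1.7: demand price = 169 − 0.1·1.7 = 168.83; supply price = 119.75 + 10·1.7 = 136.75.
ΔQ = 4.8762 − 1.7 = 3.1762; wedge = 168.83 − 136.75 = 32.08.
DWL = ½ × 3.1762 × 32.08 = 50.95.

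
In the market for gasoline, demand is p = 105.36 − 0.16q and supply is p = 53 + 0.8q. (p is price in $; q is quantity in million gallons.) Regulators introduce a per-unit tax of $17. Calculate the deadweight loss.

Competitive equilibrium: 105.36 − 0.16q = 53 + 0.8q → q* = 54.5417, p* = 96.6333.
With the tax, the buyer price exceeds the seller price by 17: (105.36 − 0.16q) − (53 + 0.8q) = 17 → q' = 36.8333.
Δq = 54.5417 − 36.8333 = 17.7084; the wedge equals the tax, 17.
The triangle = ½ × 17.7084 × 17 = $150.52 million.

$150.52 million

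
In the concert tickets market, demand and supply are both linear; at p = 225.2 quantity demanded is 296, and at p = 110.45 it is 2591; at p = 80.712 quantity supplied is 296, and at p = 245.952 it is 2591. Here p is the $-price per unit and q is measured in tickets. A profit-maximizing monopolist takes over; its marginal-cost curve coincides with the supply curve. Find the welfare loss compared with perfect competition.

$11296.11

Demand slope = (110.45 − 225.2)/(2591 − 296) = −0.05, so p = 240 − 0.05q.
Supply slope = (245.952 − 80.712)/(2591 − 296) = 0.072, so p = 59.4 + 0.072q.
Competitive equilibrium: 240 − 0.05q = 59.4 + 0.072q → q* = 1480.3279, p* = 165.9836.
Marginal revenue: MR = 240 − 0.1q. Set MR = MC: 240 − 0.1q = 59.4 + 0.072q → q_m = 1050.
Price p_m = 240 − 0.05·1050 = 187.5; MC(q_m) = 59.4 + 0.072·1050 = 135.
Competitive q* = 1480.3279, so Δq = 430.3279; wedge = 187.5 − 135 = 52.5.
Deadweight loss = ½ × 430.3279 × 52.5 = $11296.11.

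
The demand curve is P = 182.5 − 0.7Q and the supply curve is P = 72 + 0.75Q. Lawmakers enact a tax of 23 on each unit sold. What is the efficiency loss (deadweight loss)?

182.41

Competitive equilibrium: 182.5 − 0.7Q = 72 + 0.75Q → Q* = 76.2069, P* = 129.1552.
With the tax, the buyer price exceeds the seller price by 23: (182.5 − 0.7Q) − (72 + 0.75Q) = 23 → Q' = 60.3448.
ΔQ = 76.2069 − 60.3448 = 15.8621; the wedge equals the tax, 23.
Welfare loss = ½ × 15.8621 × 23 = 182.41.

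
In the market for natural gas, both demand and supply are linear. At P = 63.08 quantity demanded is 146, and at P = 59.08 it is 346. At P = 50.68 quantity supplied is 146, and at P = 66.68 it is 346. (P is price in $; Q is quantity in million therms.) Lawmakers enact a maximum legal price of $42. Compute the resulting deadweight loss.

$2702.81 million

Demand slope = (59.08 − 63.08)/(346 − 146) = −0.02, so P = 66 − 0.02Q.
Supply slope = (66.68 − 50.68)/(346 − 146) = 0.08, so P = 39 + 0.08Q.
Competitive equilibrium: 66 − 0.02Q = 39 + 0.08Q → Q* = 270, P* = 60.6.
At the ceiling P = 42, quantity supplied = (42 − 39)/0.08 = 37.5.
Willingness to pay at Q' = 37.5: 66 − 0.02·37.5 = 65.25.
ΔQ = 270 − 37.5 = 232.5; wedge = 65.25 − 42 = 23.25.
The triangle = ½ × 232.5 × 23.25 = $2702.81 million.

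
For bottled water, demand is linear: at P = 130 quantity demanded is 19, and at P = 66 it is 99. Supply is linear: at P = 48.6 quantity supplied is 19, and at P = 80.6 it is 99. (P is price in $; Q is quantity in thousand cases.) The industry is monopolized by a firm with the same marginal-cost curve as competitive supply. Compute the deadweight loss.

$723.84 thousand

Demand slope = (66 − 130)/(99 − 19) = −0.8, so P = 145.2 − 0.8Q.
Supply slope = (80.6 − 48.6)/(99 − 19) = 0.4, so P = 41 + 0.4Q.
Competitive equilibrium: 145.2 − 0.8Q = 41 + 0.4Q → Q* = 86.8333, P* = 75.7333.
Marginal revenue: MR = 145.2 − 1.6Q. Set MR = MC: 145.2 − 1.6Q = 41 + 0.4Q → Q_m = 52.1.
Price P_m = 145.2 − 0.8·52.1 = 103.52; MC(Q_m) = 41 + 0.4·52.1 = 61.84.
Competitive Q* = 86.8333, so ΔQ = 34.7333; wedge = 103.52 − 61.84 = 41.68.
Deadweight loss = ½ × 34.7333 × 41.68 = $723.84 thousand.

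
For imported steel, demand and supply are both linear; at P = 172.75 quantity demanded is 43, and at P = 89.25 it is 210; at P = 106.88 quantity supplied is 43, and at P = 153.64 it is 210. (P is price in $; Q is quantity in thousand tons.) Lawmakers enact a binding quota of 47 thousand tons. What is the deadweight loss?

Demand slope = (89.25 − 172.75)/(210 − 43) = −0.5, so P = 194.25 − 0.5Q.
Supply slope = (153.64 − 106.88)/(210 − 43) = 0.28, so P = 94.84 + 0.28Q.
Competitive equilibrium: 194.25 − 0.5Q = 94.84 + 0.28Q → Q* = 127.4487, P* = 130.5256.
At Q = 47: demand price = 194.25 − 0.5·47 = 170.75; supply price = 94.84 + 0.28·47 = 108.
ΔQ = 127.4487 − 47 = 80.4487; wedge = 170.75 − 108 = 62.75.
Deadweight loss = ½ × 80.4487 × 62.75 = $2524.08 thousand.

$2524.08 thousand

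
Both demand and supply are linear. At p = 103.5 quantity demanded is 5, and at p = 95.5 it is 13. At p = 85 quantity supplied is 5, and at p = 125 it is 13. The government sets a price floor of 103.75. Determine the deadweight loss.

33.33

Demand slope = (95.5 − 103.5)/(13 − 5) = −1, so p = 108.5 − q.
Supply slope = (125 − 85)/(13 − 5) = 5, so p = 60 + 5q.
Competitive equilibrium: 108.5 − q = 60 + 5q → q* = 8.0833, p* = 100.4167.
At the floor p = 103.75, quantity demanded = (108.5 − 103.75)/1 = 4.75.
Sellers' marginal cost at q' = 4.75: 60 + 5·4.75 = 83.75.
Δq = 8.0833 − 4.75 = 3.3333; wedge = 103.75 − 83.75 = 20.
DWL = ½ × 3.3333 × 20 = 33.33.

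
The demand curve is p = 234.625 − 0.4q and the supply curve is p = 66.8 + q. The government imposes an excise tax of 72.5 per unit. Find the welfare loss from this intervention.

1877.23

Competitive equilibrium: 234.625 − 0.4q = 66.8 + q → q* = 119.875, p* = 186.675.
With the tax, the buyer price exceeds the seller price by 72.5: (234.625 − 0.4q) − (66.8 + q) = 72.5 → q' = 68.0893.
Δq = 119.875 − 68.0893 = 51.7857; the wedge equals the tax, 72.5.
DWL = ½ × 51.7857 × 72.5 = 1877.23.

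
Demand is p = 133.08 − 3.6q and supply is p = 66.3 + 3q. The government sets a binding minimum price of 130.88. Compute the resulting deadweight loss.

298.27

Competitive equilibrium: 133.08 − 3.6q = 66.3 + 3q → q* = 10.1182, p* = 96.6545.
At the floor p = 130.88, quantity demanded = (133.08 − 130.88)/3.6 = 0.6111.
Sellers' marginal cost at q' = 0.6111: 66.3 + 3·0.6111 = 68.1333.
Δq = 10.1182 − 0.6111 = 9.5071; wedge = 130.88 − 68.1333 = 62.7467.
The triangle = ½ × 9.5071 × 62.7467 = 298.27.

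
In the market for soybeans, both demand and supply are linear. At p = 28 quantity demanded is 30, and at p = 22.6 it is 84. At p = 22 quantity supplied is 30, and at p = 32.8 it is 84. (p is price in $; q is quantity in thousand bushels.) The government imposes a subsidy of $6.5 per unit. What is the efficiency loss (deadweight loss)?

Demand slope = (22.6 − 28)/(84 − 30) = −0.1, so p = 31 − 0.1q.
Supply slope = (32.8 − 22)/(84 − 30) = 0.2, so p = 16 + 0.2q.
Competitive equilibrium: 31 − 0.1q = 16 + 0.2q → q* = 50, p* = 26.
The subsidy lowers effective supply by 6.5: p = 9.5 + 0.2q.
New quantity: 31 − 0.1q = 9.5 + 0.2q → q' = 71.6667.
Overproduction Δq = 71.6667 − 50 = 21.6667; wedge = subsidy = 6.5.
DWL = ½ × 21.6667 × 6.5 = $70.42 thousand.

$70.42 thousand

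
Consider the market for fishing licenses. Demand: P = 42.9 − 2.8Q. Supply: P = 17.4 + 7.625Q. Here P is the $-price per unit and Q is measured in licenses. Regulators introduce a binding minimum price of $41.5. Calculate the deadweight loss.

$19.74

Competitive equilibrium: 42.9 − 2.8Q = 17.4 + 7.625Q → Q* = 2.446, P* = 36.0511.
At the floor P = 41.5, quantity demanded = (42.9 − 41.5)/2.8 = 0.5.
Sellers' marginal cost at Q' = 0.5: 17.4 + 7.625·0.5 = 21.2125.
ΔQ = 2.446 − 0.5 = 1.946; wedge = 41.5 − 21.2125 = 20.2875.
Deadweight loss = ½ × 1.946 × 20.2875 = $19.74.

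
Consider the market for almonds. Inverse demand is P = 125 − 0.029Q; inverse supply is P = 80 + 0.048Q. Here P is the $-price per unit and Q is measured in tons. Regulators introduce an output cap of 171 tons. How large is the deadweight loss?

$6580.13

Competitive equilibrium: 125 − 0.029Q = 80 + 0.048Q → Q* = 584.4156, P* = 108.0519.
At Q = 171: demand price = 125 − 0.029·171 = 120.041; supply price = 80 + 0.048·171 = 88.208.
ΔQ = 584.4156 − 171 = 413.4156; wedge = 120.041 − 88.208 = 31.833.
DWL = ½ × 413.4156 × 31.833 = $6580.13.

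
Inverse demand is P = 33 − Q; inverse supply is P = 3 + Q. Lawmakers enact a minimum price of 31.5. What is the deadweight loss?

Competitive equilibrium: 33 − Q = 3 + Q → Q* = 15, P* = 18.
At the floor P = 31.5, quantity demanded = (33 − 31.5)/1 = 1.5.
Sellers' marginal cost at Q' = 1.5: 3 + 1·1.5 = 4.5.
ΔQ = 15 − 1.5 = 13.5; wedge = 31.5 − 4.5 = 27.
DWL = ½ × 13.5 × 27 = 182.25.

182.25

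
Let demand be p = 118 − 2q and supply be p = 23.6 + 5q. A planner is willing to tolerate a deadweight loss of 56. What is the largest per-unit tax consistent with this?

Competitive equilibrium: 118 − 2q = 23.6 + 5q → q* = 13.4857, p* = 91.0286.
A tax t gives Δq = t/7 and wedge t, so DWL = t²/14.
t²/14 = 56 → t² = 784 → t = 28.

28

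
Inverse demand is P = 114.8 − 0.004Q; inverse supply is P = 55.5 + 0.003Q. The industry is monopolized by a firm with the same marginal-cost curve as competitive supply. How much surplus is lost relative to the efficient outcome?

33213.60

Competitive equilibrium: 114.8 − 0.004Q = 55.5 + 0.003Q → Q* = 8471.428571, P* = 80.914286.
Marginal revenue: MR = 114.8 − 0.008Q. Set MR = MC: 114.8 − 0.008Q = 55.5 + 0.003Q → Q_m = 5390.909091.
Price P_m = 114.8 − 0.004·5390.909091 = 93.236364; MC(Q_m) = 55.5 + 0.003·5390.909091 = 71.672727.
Competitive Q* = 8471.428571, so ΔQ = 3080.51948; wedge = 93.236364 − 71.672727 = 21.563637.
DWL = ½ × 3080.51948 × 21.563637 = 33213.60.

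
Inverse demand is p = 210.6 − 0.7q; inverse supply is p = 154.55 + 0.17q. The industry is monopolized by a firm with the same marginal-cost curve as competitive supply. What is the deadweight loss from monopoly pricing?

Competitive equilibrium: 210.6 − 0.7q = 154.55 + 0.17q → q* = 64.4253, p* = 165.5023.
Marginal revenue: MR = 210.6 − 1.4q. Set MR = MC: 210.6 − 1.4q = 154.55 + 0.17q → q_m = 35.7006.
Price p_m = 210.6 − 0.7·35.7006 = 185.6096; MC(q_m) = 154.55 + 0.17·35.7006 = 160.6191.
Competitive q* = 64.4253, so Δq = 28.7247; wedge = 185.6096 − 160.6191 = 24.9905.
The triangle = ½ × 28.7247 × 24.9905 = 358.92.

358.92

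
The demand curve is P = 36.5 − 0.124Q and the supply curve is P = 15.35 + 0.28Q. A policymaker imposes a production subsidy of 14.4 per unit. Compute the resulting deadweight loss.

Competitive equilibrium: 36.5 − 0.124Q = 15.35 + 0.28Q → Q* = 52.3515, P* = 30.0084.
The subsidy lowers effective supply by 14.4: P = 0.95 + 0.28Q.
New quantity: 36.5 − 0.124Q = 0.95 + 0.28Q → Q' = 87.995.
Overproduction ΔQ = 87.995 − 52.3515 = 35.6435; wedge = subsidy = 14.4.
DWL = ½ × 35.6435 × 14.4 = 256.63.

256.63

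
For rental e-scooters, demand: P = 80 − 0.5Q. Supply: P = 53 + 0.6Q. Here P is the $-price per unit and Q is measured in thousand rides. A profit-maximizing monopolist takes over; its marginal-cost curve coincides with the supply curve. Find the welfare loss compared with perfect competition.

Competitive equilibrium: 80 − 0.5Q = 53 + 0.6Q → Q* = 24.5455, P* = 67.7273.
Marginal revenue: MR = 80 − Q. Set MR = MC: 80 − Q = 53 + 0.6Q → Q_m = 16.875.
Price P_m = 80 − 0.5·16.875 = 71.5625; MC(Q_m) = 53 + 0.6·16.875 = 63.125.
Competitive Q* = 24.5455, so ΔQ = 7.6705; wedge = 71.5625 − 63.125 = 8.4375.
Deadweight loss = ½ × 7.6705 × 8.4375 = $32.36 thousand.

$32.36 thousand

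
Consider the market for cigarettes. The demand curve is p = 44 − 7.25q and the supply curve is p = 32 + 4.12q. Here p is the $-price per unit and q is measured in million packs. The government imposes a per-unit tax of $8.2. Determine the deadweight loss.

$2.96 million

Competitive equilibrium: 44 − 7.25q = 32 + 4.12q → q* = 1.0554, p* = 36.3483.
With the tax, the buyer price exceeds the seller price by 8.2: (44 − 7.25q) − (32 + 4.12q) = 8.2 → q' = 0.3342.
Δq = 1.0554 − 0.3342 = 0.7212; the wedge equals the tax, 8.2.
Welfare loss = ½ × 0.7212 × 8.2 = $2.96 million.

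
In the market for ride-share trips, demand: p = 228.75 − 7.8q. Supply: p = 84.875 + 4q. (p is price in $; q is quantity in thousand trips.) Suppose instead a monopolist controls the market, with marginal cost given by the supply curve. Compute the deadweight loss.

$138.91 thousand

Competitive equilibrium: 228.75 − 7.8q = 84.875 + 4q → q* = 12.1928, p* = 133.6462.
Marginal revenue: MR = 228.75 − 15.6q. Set MR = MC: 228.75 − 15.6q = 84.875 + 4q → q_m = 7.3406.
Price p_m = 228.75 − 7.8·7.3406 = 171.4933; MC(q_m) = 84.875 + 4·7.3406 = 114.2374.
Competitive q* = 12.1928, so Δq = 4.8522; wedge = 171.4933 − 114.2374 = 57.2559.
The triangle = ½ × 4.8522 × 57.2559 = $138.91 thousand.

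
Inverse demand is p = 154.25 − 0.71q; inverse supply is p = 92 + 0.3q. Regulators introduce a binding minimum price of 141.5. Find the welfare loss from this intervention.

963.33

Competitive equilibrium: 154.25 − 0.71q = 92 + 0.3q → q* = 61.6337, p* = 110.4901.
At the floor p = 141.5, quantity demanded = (154.25 − 141.5)/0.71 = 17.9577.
Sellers' marginal cost at q' = 17.9577: 92 + 0.3·17.9577 = 97.3873.
Δq = 61.6337 − 17.9577 = 43.676; wedge = 141.5 − 97.3873 = 44.1127.
DWL = ½ × 43.676 × 44.1127 = 963.33.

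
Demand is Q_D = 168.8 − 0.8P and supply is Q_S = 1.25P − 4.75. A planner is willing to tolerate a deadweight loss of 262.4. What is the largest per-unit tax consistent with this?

In inverse form: demand P = 211 − 1.25Q, supply P = 3.8 + 0.8Q.
Competitive equilibrium: 211 − 1.25Q = 3.8 + 0.8Q → Q* = 101.0732, P* = 84.6585.
A tax t gives ΔQ = t/2.05 and wedge t, so DWL = t²/4.1.
t²/4.1 = 262.4 → t² = 1075.84 → t = 32.8.

32.8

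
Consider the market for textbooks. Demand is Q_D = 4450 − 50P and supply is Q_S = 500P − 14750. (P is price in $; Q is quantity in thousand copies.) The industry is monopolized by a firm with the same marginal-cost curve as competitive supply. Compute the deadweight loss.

$18244.95 thousand

In inverse form: demand P = 89 − 0.02Q, supply P = 29.5 + 0.002Q.
Competitive equilibrium: 89 − 0.02Q = 29.5 + 0.002Q → Q* = 2704.54545, P* = 34.90909.
Marginal revenue: MR = 89 − 0.04Q. Set MR = MC: 89 − 0.04Q = 29.5 + 0.002Q → Q_m = 1416.66667.
Price P_m = 89 − 0.02·1416.66667 = 60.66667; MC(Q_m) = 29.5 + 0.002·1416.66667 = 32.33333.
Competitive Q* = 2704.54545, so ΔQ = 1287.87878; wedge = 60.66667 − 32.33333 = 28.33334.
DWL = ½ × 1287.87878 × 28.33334 = $18244.95 thousand.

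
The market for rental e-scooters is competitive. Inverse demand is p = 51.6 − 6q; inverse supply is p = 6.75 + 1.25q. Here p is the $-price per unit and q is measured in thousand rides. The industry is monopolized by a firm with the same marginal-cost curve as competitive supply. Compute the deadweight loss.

Competitive equilibrium: 51.6 − 6q = 6.75 + 1.25q → q* = 6.1862, p* = 14.4828.
Marginal revenue: MR = 51.6 − 12q. Set MR = MC: 51.6 − 12q = 6.75 + 1.25q → q_m = 3.3849.
Price p_m = 51.6 − 6·3.3849 = 31.2906; MC(q_m) = 6.75 + 1.25·3.3849 = 10.9811.
Competitive q* = 6.1862, so Δq = 2.8013; wedge = 31.2906 − 10.9811 = 20.3095.
Deadweight loss = ½ × 2.8013 × 20.3095 = $28.45 thousand.

$28.45 thousand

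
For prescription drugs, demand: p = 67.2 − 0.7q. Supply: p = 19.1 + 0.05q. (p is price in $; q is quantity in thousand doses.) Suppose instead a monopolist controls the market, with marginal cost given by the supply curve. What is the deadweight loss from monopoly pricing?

$359.47 thousand

Competitive equilibrium: 67.2 − 0.7q = 19.1 + 0.05q → q* = 64.1333, p* = 22.3067.
Marginal revenue: MR = 67.2 − 1.4q. Set MR = MC: 67.2 − 1.4q = 19.1 + 0.05q → q_m = 33.1724.
Price p_m = 67.2 − 0.7·33.1724 = 43.9793; MC(q_m) = 19.1 + 0.05·33.1724 = 20.7586.
Competitive q* = 64.1333, so Δq = 30.9609; wedge = 43.9793 − 20.7586 = 23.2207.
DWL = ½ × 30.9609 × 23.2207 = $359.47 thousand.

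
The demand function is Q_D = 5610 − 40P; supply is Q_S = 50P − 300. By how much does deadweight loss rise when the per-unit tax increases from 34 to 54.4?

In inverse form: demand P = 140.25 − 0.025Q, supply P = 6 + 0.02Q.
Competitive equilibrium: 140.25 − 0.025Q = 6 + 0.02Q → Q* = 2983.3333, P* = 65.6667.
For a per-unit tax t: ΔQ = t/0.045, so DWL = ½·t·(t/0.045) = t²/0.09.
At t = 34: DWL = 12844.444. At t = 54.4: DWL = 32881.778.
Increase = 32881.778 − 12844.444 = 20037.33.

20037.33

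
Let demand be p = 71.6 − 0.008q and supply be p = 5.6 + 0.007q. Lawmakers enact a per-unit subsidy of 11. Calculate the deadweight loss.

Competitive equilibrium: 71.6 − 0.008q = 5.6 + 0.007q → q* = 4400, p* = 36.4.
The subsidy lowers effective supply by 11: p = 0.007q − 5.4.
New quantity: 71.6 − 0.008q = 0.007q − 5.4 → q' = 5133.3333.
Overproduction Δq = 5133.3333 − 4400 = 733.3333; wedge = subsidy = 11.
Welfare loss = ½ × 733.3333 × 11 = 4033.33.

4033.33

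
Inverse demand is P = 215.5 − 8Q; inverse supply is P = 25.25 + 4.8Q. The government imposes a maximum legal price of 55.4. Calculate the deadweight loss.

471.37

Competitive equilibrium: 215.5 − 8Q = 25.25 + 4.8Q → Q* = 14.86328, P* = 96.59375.
At the ceiling P = 55.4, quantity supplied = (55.4 − 25.25)/4.8 = 6.28125.
Willingness to pay at Q' = 6.28125: 215.5 − 8·6.28125 = 165.25.
ΔQ = 14.86328 − 6.28125 = 8.58203; wedge = 165.25 − 55.4 = 109.85.
The triangle = ½ × 8.58203 × 109.85 = 471.37.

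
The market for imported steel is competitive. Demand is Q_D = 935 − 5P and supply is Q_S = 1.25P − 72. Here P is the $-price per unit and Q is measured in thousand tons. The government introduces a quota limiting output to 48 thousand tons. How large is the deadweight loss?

In inverse form: demand P = 187 − 0.2Q, supply P = 57.6 + 0.8Q.
Competitive equilibrium: 187 − 0.2Q = 57.6 + 0.8Q → Q* = 129.4, P* = 161.12.
At Q = 48: demand price = 187 − 0.2·48 = 177.4; supply price = 57.6 + 0.8·48 = 96.
ΔQ = 129.4 − 48 = 81.4; wedge = 177.4 − 96 = 81.4.
The triangle = ½ × 81.4 × 81.4 = $3312.98 thousand.

$3312.98 thousand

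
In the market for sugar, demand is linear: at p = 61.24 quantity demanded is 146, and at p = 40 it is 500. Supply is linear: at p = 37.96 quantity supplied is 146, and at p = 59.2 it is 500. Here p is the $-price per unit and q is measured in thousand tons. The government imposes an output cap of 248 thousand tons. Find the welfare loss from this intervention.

Demand slope = (40 − 61.24)/(500 − 146) = −0.06, so p = 70 − 0.06q.
Supply slope = (59.2 − 37.96)/(500 − 146) = 0.06, so p = 29.2 + 0.06q.
Competitive equilibrium: 70 − 0.06q = 29.2 + 0.06q → q* = 340, p* = 49.6.
At q = 248: demand price = 70 − 0.06·248 = 55.12; supply price = 29.2 + 0.06·248 = 44.08.
Δq = 340 − 248 = 92; wedge = 55.12 − 44.08 = 11.04.
The triangle = ½ × 92 × 11.04 = $507.84 thousand.

$507.84 thousand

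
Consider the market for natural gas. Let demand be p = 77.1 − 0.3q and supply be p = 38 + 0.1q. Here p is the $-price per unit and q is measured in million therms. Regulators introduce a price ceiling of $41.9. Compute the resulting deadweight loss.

Competitive equilibrium: 77.1 − 0.3q = 38 + 0.1q → q* = 97.75, p* = 47.775.
At the ceiling p = 41.9, quantity supplied = (41.9 − 38)/0.1 = 39.
Willingness to pay at q' = 39: 77.1 − 0.3·39 = 65.4.
Δq = 97.75 − 39 = 58.75; wedge = 65.4 − 41.9 = 23.5.
Deadweight loss = ½ × 58.75 × 23.5 = $690.31 million.

$690.31 million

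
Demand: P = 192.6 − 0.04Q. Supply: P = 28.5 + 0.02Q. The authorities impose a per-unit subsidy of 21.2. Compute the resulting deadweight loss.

3745.33

Competitive equilibrium: 192.6 − 0.04Q = 28.5 + 0.02Q → Q* = 2735, P* = 83.2.
The subsidy lowers effective supply by 21.2: P = 7.3 + 0.02Q.
New quantity: 192.6 − 0.04Q = 7.3 + 0.02Q → Q' = 3088.3333.
Overproduction ΔQ = 3088.3333 − 2735 = 353.3333; wedge = subsidy = 21.2.
Deadweight loss = ½ × 353.3333 × 21.2 = 3745.33.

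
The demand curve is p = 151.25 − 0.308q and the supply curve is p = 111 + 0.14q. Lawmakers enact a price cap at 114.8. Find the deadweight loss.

Competitive equilibrium: 151.25 − 0.308q = 111 + 0.14q → q* = 89.8438, p* = 123.5781.
At the ceiling p = 114.8, quantity supplied = (114.8 − 111)/0.14 = 27.1429.
Willingness to pay at q' = 27.1429: 151.25 − 0.308·27.1429 = 142.89.
Δq = 89.8438 − 27.1429 = 62.7009; wedge = 142.89 − 114.8 = 28.09.
Welfare loss = ½ × 62.7009 × 28.09 = 880.63.

880.63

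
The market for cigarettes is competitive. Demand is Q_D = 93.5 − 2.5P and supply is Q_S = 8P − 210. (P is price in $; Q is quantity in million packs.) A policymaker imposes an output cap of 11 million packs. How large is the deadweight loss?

In inverse form: demand P = 37.4 − 0.4Q, supply P = 26.25 + 0.125Q.
Competitive equilibrium: 37.4 − 0.4Q = 26.25 + 0.125Q → Q* = 21.2381, P* = 28.9048.
At Q = 11: demand price = 37.4 − 0.4·11 = 33; supply price = 26.25 + 0.125·11 = 27.625.
ΔQ = 21.2381 − 11 = 10.2381; wedge = 33 − 27.625 = 5.375.
Welfare loss = ½ × 10.2381 × 5.375 = $27.51 million.

$27.51 million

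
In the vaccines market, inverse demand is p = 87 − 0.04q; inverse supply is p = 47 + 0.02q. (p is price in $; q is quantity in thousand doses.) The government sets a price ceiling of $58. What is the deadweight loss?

Competitive equilibrium: 87 − 0.04q = 47 + 0.02q → q* = 666.6667, p* = 60.3333.
At the ceiling p = 58, quantity supplied = (58 − 47)/0.02 = 550.
Willingness to pay at q' = 550: 87 − 0.04·550 = 65.
Δq = 666.6667 − 550 = 116.6667; wedge = 65 − 58 = 7.
Welfare loss = ½ × 116.6667 × 7 = $408.33 thousand.

$408.33 thousand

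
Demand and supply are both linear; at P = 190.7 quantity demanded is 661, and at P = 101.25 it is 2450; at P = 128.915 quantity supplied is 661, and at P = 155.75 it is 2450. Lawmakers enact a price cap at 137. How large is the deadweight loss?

5504.33

Demand slope = (101.25 − 190.7)/(2450 − 661) = −0.05, so P = 223.75 − 0.05Q.
Supply slope = (155.75 − 128.915)/(2450 − 661) = 0.015, so P = 119 + 0.015Q.
Competitive equilibrium: 223.75 − 0.05Q = 119 + 0.015Q → Q* = 1611.5385, P* = 143.1731.
At the ceiling P = 137, quantity supplied = (137 − 119)/0.015 = 1200.
Willingness to pay at Q' = 1200: 223.75 − 0.05·1200 = 163.75.
ΔQ = 1611.5385 − 1200 = 411.5385; wedge = 163.75 − 137 = 26.75.
Deadweight loss = ½ × 411.5385 × 26.75 = 5504.33.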